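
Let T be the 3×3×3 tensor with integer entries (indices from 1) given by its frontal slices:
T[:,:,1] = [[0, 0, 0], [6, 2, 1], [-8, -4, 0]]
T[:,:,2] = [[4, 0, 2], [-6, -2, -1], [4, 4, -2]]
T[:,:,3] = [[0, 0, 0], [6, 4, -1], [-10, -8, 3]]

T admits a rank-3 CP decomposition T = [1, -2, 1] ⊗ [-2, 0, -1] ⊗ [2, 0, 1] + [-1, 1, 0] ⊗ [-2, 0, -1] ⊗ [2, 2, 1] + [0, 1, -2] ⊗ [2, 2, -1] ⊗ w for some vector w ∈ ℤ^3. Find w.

Subtract the known terms from T to get the rank-1 residual R = [0, 1, -2] ⊗ [2, 2, -1] ⊗ w, so R[i,j,k] = a[i]·b[j]·w[k]. Pick indices with nonzero a[2]·b[1] = (1)·(2) = 2. Only the fibre through (2,1,·) is needed: R[2,1,:] = T[2,1,:] − Σₗ aₗ[2]bₗ[1]cₗ = [6, -6, 6] − (-2)·(-2)·[2, 0, 1] − (1)·(-2)·[2, 2, 1] = [2, -2, 4]. Then w[k] = R[2,1,k] / 2 for each k, giving w = [2, -2, 4] / 2 = [1, -1, 2].

w = [1, -1, 2]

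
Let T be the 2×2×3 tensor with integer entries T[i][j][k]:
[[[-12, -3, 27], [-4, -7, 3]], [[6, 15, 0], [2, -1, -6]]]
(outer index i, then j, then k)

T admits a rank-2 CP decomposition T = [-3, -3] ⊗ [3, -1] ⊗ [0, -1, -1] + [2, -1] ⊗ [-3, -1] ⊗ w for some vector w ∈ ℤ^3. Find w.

Subtract the known terms from T to get the rank-1 residual R = [2, -1] ⊗ [-3, -1] ⊗ w, so R[i,j,k] = a[i]·b[j]·w[k]. Pick indices with nonzero a[0]·b[0] = (2)·(-3) = -6. Only the fibre through (0,0,·) is needed: R[0,0,:] = T[0,0,:] − Σₗ aₗ[0]bₗ[0]cₗ = [-12, -3, 27] − (-3)·(3)·[0, -1, -1] = [-12, -12, 18]. Then w[k] = R[0,0,k] / -6 for each k, giving w = [-12, -12, 18] / -6 = [2, 2, -3].

w = [2, 2, -3]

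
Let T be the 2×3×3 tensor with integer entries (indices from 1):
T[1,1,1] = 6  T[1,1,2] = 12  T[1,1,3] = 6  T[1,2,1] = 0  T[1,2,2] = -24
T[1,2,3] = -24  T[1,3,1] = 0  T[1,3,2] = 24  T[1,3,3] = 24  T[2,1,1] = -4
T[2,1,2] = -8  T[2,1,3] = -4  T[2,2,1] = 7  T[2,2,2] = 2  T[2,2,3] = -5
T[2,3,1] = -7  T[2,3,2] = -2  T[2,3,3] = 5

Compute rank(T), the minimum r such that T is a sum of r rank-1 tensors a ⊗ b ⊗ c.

Lower bound: in the mode-3 unfolding of T (rows indexed by k, columns by (i,j)) the 2×2 minor on rows k ∈ {1, 2}, columns (i,j) ∈ {(1,1), (1,2)} is det [[6, 0], [12, -24]] = -144 ≠ 0, so that unfolding has rank ≥ 2 and hence rank(T) ≥ 2 (CP rank is at least every unfolding rank, though it can be larger).
Upper bound: with S_k = T[:,:,k], the two rank-1 terms a₁b₁ᵀ, a₂b₂ᵀ are the rank-1 members of the pencil x·S₁ + y·S₂.
The 2×2 minor of x·S₁ + y·S₂ on rows {1,2}, columns {1,2} is 42·x² − 168·y² = 42·(x − 2·y)(x + 2·y), vanishing at (x:y) = (2:1) and (2:-1).
M₁ = 2·S₁ + S₂ = [[24, -24, 24], [-16, 16, -16]] = 8·[3, -2][1, -1, 1]ᵀ and M₂ = 2·S₁ − S₂ = [[0, 24, -24], [0, 12, -12]] = 12·[2, 1][0, 1, -1]ᵀ, so take a₁ = [3, -2], b₁ = [1, -1, 1], a₂ = [2, 1], b₂ = [0, 1, -1].
Each slice is an integer combination of E₁ = a₁b₁ᵀ and E₂ = a₂b₂ᵀ: S₁ = 2·E₁ + 3·E₂, S₂ = 4·E₁ − 6·E₂, S₃ = 2·E₁ − 9·E₂; reading off coefficients, c₁ = [2, 4, 2] and c₂ = [3, -6, -9].
Hence T = [3, -2] ⊗ [1, -1, 1] ⊗ [2, 4, 2] + [2, 1] ⊗ [0, 1, -1] ⊗ [3, -6, -9], so rank(T) ≤ 2.
These bounds meet, so rank(T) = 2.

2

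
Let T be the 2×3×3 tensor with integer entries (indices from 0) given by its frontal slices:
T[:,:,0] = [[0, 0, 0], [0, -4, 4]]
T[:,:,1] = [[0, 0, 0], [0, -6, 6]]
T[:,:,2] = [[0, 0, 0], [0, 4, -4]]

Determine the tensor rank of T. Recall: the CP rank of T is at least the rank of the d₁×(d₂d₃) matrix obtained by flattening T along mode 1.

1

Lower bound: T ≠ 0 (e.g. T[1,1,0] = -4), so rank(T) ≥ 1.
Upper bound: if T = a ⊗ b ⊗ c then every fibre of T is a multiple of the corresponding factor, so read the factors off the fibres through the nonzero entry T[1,1,0] = -4.
The mode-1 fibre T[:,1,0] = [0, -4] gives a = [0, 1] (primitive direction); the mode-2 fibre T[1,:,0] = [0, -4, 4] gives b = [0, 1, -1]; then c[k] = T[1,1,k] / (a[1]·b[1]) = [-4, -6, 4] / 1 = [-4, -6, 4].
Expanding [0, 1] ⊗ [0, 1, -1] ⊗ [-4, -6, 4] reproduces all 18 entries of T, so T = [0, 1] ⊗ [0, 1, -1] ⊗ [-4, -6, 4] and rank(T) ≤ 1.
These bounds meet, so rank(T) = 1.
Check entry T[1,2,2] = -4: (1)·(-1)·(4) = -4.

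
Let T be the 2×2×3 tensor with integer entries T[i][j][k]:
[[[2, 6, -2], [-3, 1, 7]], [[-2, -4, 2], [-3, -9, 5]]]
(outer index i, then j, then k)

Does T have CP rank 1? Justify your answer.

No

The mode-3 unfolding of T (rows indexed by k, columns by (i,j) = (0,0), (0,1), (1,0), (1,1)) is [[2, -3, -2, -3], [6, 1, -4, -9], [-2, 7, 2, 5]].
There the 3×3 minor on rows k ∈ {0, 1, 2}, columns (i,j) ∈ {(0,0), (0,1), (1,0)} is det [[2, -3, -2], [6, 1, -4], [-2, 7, 2]] = -16 ≠ 0, so this unfolding has rank ≥ 3; CP rank is at least every unfolding rank, so rank(T) ≥ 3.
In particular rank(T) ≥ 3 > 1, so T is not rank-1.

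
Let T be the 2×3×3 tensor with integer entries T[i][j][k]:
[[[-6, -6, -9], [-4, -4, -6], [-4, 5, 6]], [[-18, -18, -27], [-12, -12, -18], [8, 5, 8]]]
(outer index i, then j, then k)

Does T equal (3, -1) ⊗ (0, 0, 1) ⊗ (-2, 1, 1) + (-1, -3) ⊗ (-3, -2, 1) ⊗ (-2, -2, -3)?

Reconstruct entrywise from the claimed factors. For example, T[0,2,0] = -4 and Σₗ aₗ[0]bₗ[2]cₗ[0] = (3)·(1)·(-2) + (-1)·(1)·(-2) = -4; checking all 18 entries, every one matches. The claim holds.

Yes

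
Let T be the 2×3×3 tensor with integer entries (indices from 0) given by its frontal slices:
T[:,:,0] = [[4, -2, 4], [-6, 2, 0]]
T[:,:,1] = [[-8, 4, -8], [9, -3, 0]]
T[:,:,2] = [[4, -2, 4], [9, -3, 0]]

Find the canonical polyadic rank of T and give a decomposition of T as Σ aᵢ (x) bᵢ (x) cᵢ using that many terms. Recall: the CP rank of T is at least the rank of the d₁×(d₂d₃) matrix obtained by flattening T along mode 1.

rank(T) = 2

Lower bound: the mode-2 unfolding of T (rows indexed by j, columns by (i,k) = (0,0), (0,1), (0,2), (1,0), (1,1), (1,2)) is [[4, -8, 4, -6, 9, 9], [-2, 4, -2, 2, -3, -3], [4, -8, 4, 0, 0, 0]].
There the 2×2 minor on rows j ∈ {0, 1}, columns (i,k) ∈ {(0,0), (1,0)} is det [[4, -6], [-2, 2]] = -4 ≠ 0, so this unfolding has rank ≥ 2; CP rank is at least every unfolding rank, so rank(T) ≥ 2. (Flattening ranks never certify an upper bound on CP rank; for that we must actually write T with 2 rank-1 terms.)
Upper bound — finding two terms. Write S_k = T[:,:,k] for the frontal slices: S₀ = [[4, -2, 4], [-6, 2, 0]], S₁ = [[-8, 4, -8], [9, -3, 0]], S₂ = [[4, -2, 4], [9, -3, 0]].
If T = a₁ (x) b₁ (x) c₁ + a₂ (x) b₂ (x) c₂ then each S_k = c₁[k]·a₁b₁ᵀ + c₂[k]·a₂b₂ᵀ. S₀ and S₁ are linearly independent, so a₁b₁ᵀ and a₂b₂ᵀ must span the same plane of matrices: they are the rank-1 matrices of the form x·S₀ + y·S₁.
The 2×2 minor of x·S₀ + y·S₁ on rows {0,1}, columns {0,1} is −4·x² + 14·xy − 12·y² = (-2)·(2·x − 3·y)(x − 2·y), vanishing at (x:y) = (3:2) and (2:1).
M₁ = 3·S₀ + 2·S₁ = [[-4, 2, -4], [0, 0, 0]] = (-2)·[1, 0][2, -1, 2]ᵀ and M₂ = 2·S₀ + S₁ = [[0, 0, 0], [-3, 1, 0]] = −[0, 1][3, -1, 0]ᵀ, so take a₁ = [1, 0], b₁ = [2, -1, 2], a₂ = [0, 1], b₂ = [3, -1, 0].
Each slice is an integer combination of E₁ = a₁b₁ᵀ and E₂ = a₂b₂ᵀ: S₀ = 2·E₁ − 2·E₂, S₁ = −4·E₁ + 3·E₂, S₂ = 2·E₁ + 3·E₂; reading off coefficients, c₁ = [2, -4, 2] and c₂ = [-2, 3, 3].
Hence T = [1, 0] (x) [2, -1, 2] (x) [2, -4, 2] + [0, 1] (x) [3, -1, 0] (x) [-2, 3, 3], so rank(T) ≤ 2.
These bounds meet, so rank(T) = 2.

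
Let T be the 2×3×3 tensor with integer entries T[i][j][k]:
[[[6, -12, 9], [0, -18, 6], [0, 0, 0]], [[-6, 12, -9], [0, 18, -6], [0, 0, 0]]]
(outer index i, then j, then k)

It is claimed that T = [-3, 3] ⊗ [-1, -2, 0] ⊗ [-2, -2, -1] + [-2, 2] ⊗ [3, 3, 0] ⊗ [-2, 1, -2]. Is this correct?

Reconstruct entrywise from the claimed factors. For example, T[1,0,1] = 12 and Σₗ aₗ[1]bₗ[0]cₗ[1] = (3)·(-1)·(-2) + (2)·(3)·(1) = 12; checking all 18 entries, every one matches. The claim holds.

Yes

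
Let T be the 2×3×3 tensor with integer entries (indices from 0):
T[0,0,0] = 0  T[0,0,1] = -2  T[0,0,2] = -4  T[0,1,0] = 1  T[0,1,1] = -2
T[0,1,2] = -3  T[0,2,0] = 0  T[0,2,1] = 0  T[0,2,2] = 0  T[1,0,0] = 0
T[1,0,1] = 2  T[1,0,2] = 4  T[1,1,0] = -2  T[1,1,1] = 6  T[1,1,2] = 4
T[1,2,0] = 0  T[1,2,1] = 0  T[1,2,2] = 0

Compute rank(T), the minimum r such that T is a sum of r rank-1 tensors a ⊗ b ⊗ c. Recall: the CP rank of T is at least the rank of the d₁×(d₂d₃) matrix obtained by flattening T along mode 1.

Lower bound: the mode-3 unfolding of T (rows indexed by k, columns by (i,j) = (0,0), (0,1), (0,2), (1,0), (1,1), (1,2)) is [[0, 1, 0, 0, -2, 0], [-2, -2, 0, 2, 6, 0], [-4, -3, 0, 4, 4, 0]].
There the 3×3 minor on rows k ∈ {0, 1, 2}, columns (i,j) ∈ {(0,0), (0,1), (1,1)} is det [[0, 1, -2], [-2, -2, 6], [-4, -3, 4]] = -12 ≠ 0, so this unfolding has rank ≥ 3; CP rank is at least every unfolding rank, so rank(T) ≥ 3. (This is only a lower bound: in general the CP rank may exceed every unfolding rank, so we still need to exhibit 3 rank-1 terms summing to T.)
Upper bound: T is a sum of 3 rank-1 terms, T = [0, 1] ⊗ [0, 1, 0] ⊗ [-2, 4, 0] + [1, -1] ⊗ [1, 1, 0] ⊗ [0, -2, -4] + [1, 0] ⊗ [0, 1, 0] ⊗ [1, 0, 1] (written with every a and b primitive with positive leading entry and the scale carried by c; CP decompositions are not unique, and this one is verified by expanding entrywise), so rank(T) ≤ 3.
These bounds meet, so rank(T) = 3.

3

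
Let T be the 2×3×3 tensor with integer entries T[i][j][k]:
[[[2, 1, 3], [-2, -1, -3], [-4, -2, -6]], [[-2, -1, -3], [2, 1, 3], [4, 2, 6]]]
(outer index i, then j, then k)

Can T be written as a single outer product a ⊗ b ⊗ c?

If T = a ⊗ b ⊗ c then every fibre of T is a multiple of the corresponding factor, so read the factors off the fibres through the nonzero entry T[0,0,0] = 2.
The mode-1 fibre T[:,0,0] = [2, -2] gives a = [1, -1] (primitive direction); the mode-2 fibre T[0,:,0] = [2, -2, -4] gives b = [1, -1, -2]; then c[k] = T[0,0,k] / (a[0]·b[0]) = [2, 1, 3] / 1 = [2, 1, 3].
Expanding [1, -1] ⊗ [1, -1, -2] ⊗ [2, 1, 3] reproduces all 18 entries of T, so T = [1, -1] ⊗ [1, -1, -2] ⊗ [2, 1, 3] and rank(T) ≤ 1.
Equivalently every frontal slice T[:,:,k] is c[k] times the rank-1 matrix [1, -1] ⊗ [1, -1, -2]. So T has rank 1 (it is nonzero).

Yes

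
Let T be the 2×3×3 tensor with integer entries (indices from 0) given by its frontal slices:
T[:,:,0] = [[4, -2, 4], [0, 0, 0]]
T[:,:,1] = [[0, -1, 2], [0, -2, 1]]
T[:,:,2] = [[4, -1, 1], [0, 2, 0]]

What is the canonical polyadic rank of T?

Lower bound: the mode-2 unfolding of T (rows indexed by j, columns by (i,k) = (0,0), (0,1), (0,2), (1,0), (1,1), (1,2)) is [[4, 0, 4, 0, 0, 0], [-2, -1, -1, 0, -2, 2], [4, 2, 1, 0, 1, 0]].
There the 3×3 minor on rows j ∈ {0, 1, 2}, columns (i,k) ∈ {(0,0), (0,1), (0,2)} is det [[4, 0, 4], [-2, -1, -1], [4, 2, 1]] = 4 ≠ 0, so this unfolding has rank ≥ 3; CP rank is at least every unfolding rank, so rank(T) ≥ 3. (Unfolding ranks only ever bound the CP rank from below — rank(T) can be strictly larger than all of them — so the matching upper bound has to come from an explicit 3-term decomposition.)
Upper bound: T is a sum of 3 rank-1 terms, T = [1, -1] (x) [0, 0, 1] (x) [0, 1, -2] + [1, 0] (x) [2, -1, 2] (x) [2, 0, 2] + [1, 2] (x) [0, 1, -1] (x) [0, -1, 1] (one valid choice — decompositions are not unique — normalised so each a, b is primitive with positive first nonzero entry; check it by expanding all entries), so rank(T) ≤ 3.
These bounds meet, so rank(T) = 3.
Check entry T[0,2,2] = 1: (1)·(1)·(-2) + (1)·(2)·(2) + (1)·(-1)·(1) = 1.

3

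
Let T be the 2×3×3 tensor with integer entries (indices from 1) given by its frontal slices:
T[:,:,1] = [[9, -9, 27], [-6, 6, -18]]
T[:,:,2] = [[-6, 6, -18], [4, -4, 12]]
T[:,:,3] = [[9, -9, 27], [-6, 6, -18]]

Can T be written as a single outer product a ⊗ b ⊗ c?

If T = a ⊗ b ⊗ c then every fibre of T is a multiple of the corresponding factor, so read the factors off the fibres through the nonzero entry T[1,1,1] = 9.
The mode-1 fibre T[:,1,1] = [9, -6] gives a = [3, -2] (primitive direction); the mode-2 fibre T[1,:,1] = [9, -9, 27] gives b = [1, -1, 3]; then c[k] = T[1,1,k] / (a[1]·b[1]) = [9, -6, 9] / 3 = [3, -2, 3].
Expanding [3, -2] ⊗ [1, -1, 3] ⊗ [3, -2, 3] reproduces all 18 entries of T, so T = [3, -2] ⊗ [1, -1, 3] ⊗ [3, -2, 3] and rank(T) ≤ 1.
Equivalently every frontal slice T[:,:,k] is c[k] times the rank-1 matrix [3, -2] ⊗ [1, -1, 3]. So T has rank 1 (it is nonzero).

Yes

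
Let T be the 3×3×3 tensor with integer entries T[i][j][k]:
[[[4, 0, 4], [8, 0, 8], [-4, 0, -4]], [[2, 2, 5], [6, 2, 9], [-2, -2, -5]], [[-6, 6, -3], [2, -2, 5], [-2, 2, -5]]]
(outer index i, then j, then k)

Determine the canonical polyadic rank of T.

3

Lower bound: the mode-2 unfolding of T (rows indexed by j, columns by (i,k) = (0,0), (0,1), (0,2), (1,0), (1,1), (1,2), (2,0), (2,1), (2,2)) is [[4, 0, 4, 2, 2, 5, -6, 6, -3], [8, 0, 8, 6, 2, 9, 2, -2, 5], [-4, 0, -4, -2, -2, -5, -2, 2, -5]].
There the 3×3 minor on rows j ∈ {0, 1, 2}, columns (i,k) ∈ {(0,0), (1,0), (2,0)} is det [[4, 2, -6], [8, 6, 2], [-4, -2, -2]] = -64 ≠ 0, so this unfolding has rank ≥ 3; CP rank is at least every unfolding rank, so rank(T) ≥ 3. (This is only a lower bound: in general the CP rank may exceed every unfolding rank, so we still need to exhibit 3 rank-1 terms summing to T.)
Upper bound: T is a sum of 3 rank-1 terms, T = (0, 0, 1) ⊗ (1, -1, 1) ⊗ (-4, 4, -4) + (0, 1, 1) ⊗ (1, 1, -1) ⊗ (-2, 2, 1) + (1, 1, 0) ⊗ (1, 2, -1) ⊗ (4, 0, 4) (written with every a and b primitive with positive leading entry and the scale carried by c; CP decompositions are not unique, and this one is verified by expanding entrywise), so rank(T) ≤ 3.
These bounds meet, so rank(T) = 3.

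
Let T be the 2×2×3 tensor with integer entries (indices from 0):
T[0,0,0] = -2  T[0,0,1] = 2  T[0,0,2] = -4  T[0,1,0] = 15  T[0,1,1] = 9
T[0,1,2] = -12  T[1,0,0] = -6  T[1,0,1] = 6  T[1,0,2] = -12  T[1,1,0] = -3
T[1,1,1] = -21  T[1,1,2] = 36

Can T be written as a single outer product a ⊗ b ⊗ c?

The mode-3 unfolding of T (rows indexed by k, columns by (i,j) = (0,0), (0,1), (1,0), (1,1)) is [[-2, 15, -6, -3], [2, 9, 6, -21], [-4, -12, -12, 36]].
There the 2×2 minor on rows k ∈ {0, 1}, columns (i,j) ∈ {(0,0), (0,1)} is det [[-2, 15], [2, 9]] = -48 ≠ 0, so this unfolding has rank ≥ 2; CP rank is at least every unfolding rank, so rank(T) ≥ 2.
In particular rank(T) ≥ 2 > 1, so T is not rank-1.

No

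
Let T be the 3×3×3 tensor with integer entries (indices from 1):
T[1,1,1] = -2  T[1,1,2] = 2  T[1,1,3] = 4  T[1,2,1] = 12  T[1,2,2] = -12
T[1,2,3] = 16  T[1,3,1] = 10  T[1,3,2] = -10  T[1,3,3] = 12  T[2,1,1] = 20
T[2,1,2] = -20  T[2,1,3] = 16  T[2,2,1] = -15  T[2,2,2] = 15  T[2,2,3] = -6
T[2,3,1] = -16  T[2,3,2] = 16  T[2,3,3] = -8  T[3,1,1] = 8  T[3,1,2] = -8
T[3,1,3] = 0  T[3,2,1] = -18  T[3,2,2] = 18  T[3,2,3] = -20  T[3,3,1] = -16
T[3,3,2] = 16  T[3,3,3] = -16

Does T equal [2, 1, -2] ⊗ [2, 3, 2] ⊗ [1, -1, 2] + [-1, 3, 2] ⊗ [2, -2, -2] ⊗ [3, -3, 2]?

Yes

Reconstruct entrywise from the claimed factors. For example, T[3,2,1] = -18 and Σₗ aₗ[3]bₗ[2]cₗ[1] = (-2)·(3)·(1) + (2)·(-2)·(3) = -18; checking all 27 entries, every one matches. The claim holds.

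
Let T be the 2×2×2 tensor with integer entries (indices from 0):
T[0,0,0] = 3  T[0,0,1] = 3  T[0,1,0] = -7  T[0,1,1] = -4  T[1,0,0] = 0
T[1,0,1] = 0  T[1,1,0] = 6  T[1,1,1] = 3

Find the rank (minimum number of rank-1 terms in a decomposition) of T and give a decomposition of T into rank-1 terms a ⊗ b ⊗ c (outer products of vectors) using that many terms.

rank(T) = 2

Lower bound: in the mode-2 unfolding of T (rows indexed by j, columns by (i,k)) the 2×2 minor on rows j ∈ {0, 1}, columns (i,k) ∈ {(0,0), (0,1)} is det [[3, 3], [-7, -4]] = 9 ≠ 0, so that unfolding has rank ≥ 2 and hence rank(T) ≥ 2 (CP rank is at least every unfolding rank, though it can be larger).
Upper bound: with S_k = T[:,:,k], the two rank-1 terms a₁b₁ᵀ, a₂b₂ᵀ are the rank-1 members of the pencil x·S₀ + y·S₁.
det(x·S₀ + y·S₁) is 18·x² + 27·xy + 9·y² = 9·(x + y)(2·x + y), vanishing at (x:y) = (1:-1) and (1:-2).
M₁ = S₀ − S₁ = [[0, -3], [0, 3]] = (-3)·(1, -1)(0, 1)ᵀ and M₂ = S₀ − 2·S₁ = [[-3, 1], [0, 0]] = −(1, 0)(3, -1)ᵀ, so take a₁ = (1, -1), b₁ = (0, 1), a₂ = (1, 0), b₂ = (3, -1).
Each slice is an integer combination of E₁ = a₁b₁ᵀ and E₂ = a₂b₂ᵀ: S₀ = −6·E₁ + E₂, S₁ = −3·E₁ + E₂; reading off coefficients, c₁ = (-6, -3) and c₂ = (1, 1).
Hence T = (1, -1) ⊗ (0, 1) ⊗ (-6, -3) + (1, 0) ⊗ (3, -1) ⊗ (1, 1), so rank(T) ≤ 2.
These bounds meet, so rank(T) = 2.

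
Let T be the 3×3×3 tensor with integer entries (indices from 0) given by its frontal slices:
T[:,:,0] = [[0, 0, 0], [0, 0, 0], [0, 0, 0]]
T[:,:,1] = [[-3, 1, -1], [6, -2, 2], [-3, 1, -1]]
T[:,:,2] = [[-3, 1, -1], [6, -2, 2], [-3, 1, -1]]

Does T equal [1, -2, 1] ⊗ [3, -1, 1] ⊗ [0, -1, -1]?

Reconstruct entrywise from the claimed factors. For example, T[0,2,1] = -1 and Σₗ aₗ[0]bₗ[2]cₗ[1] = (1)·(1)·(-1) = -1; checking all 27 entries, every one matches. The claim holds.

Yes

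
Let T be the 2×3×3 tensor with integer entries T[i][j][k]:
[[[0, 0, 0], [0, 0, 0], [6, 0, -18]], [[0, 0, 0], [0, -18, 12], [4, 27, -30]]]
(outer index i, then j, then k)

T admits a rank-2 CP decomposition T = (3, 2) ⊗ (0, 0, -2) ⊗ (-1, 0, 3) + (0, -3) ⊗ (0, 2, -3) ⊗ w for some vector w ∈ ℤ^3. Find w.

Subtract the known terms from T to get the rank-1 residual R = (0, -3) ⊗ (0, 2, -3) ⊗ w, so R[i,j,k] = a[i]·b[j]·w[k]. Pick indices with nonzero a[1]·b[1] = (-3)·(2) = -6. Only the fibre through (1,1,·) is needed: R[1,1,:] = T[1,1,:] − Σₗ aₗ[1]bₗ[1]cₗ = [0, -18, 12] − (2)·(0)·(-1, 0, 3) = [0, -18, 12]. Then w[k] = R[1,1,k] / -6 for each k, giving w = [0, -18, 12] / -6 = (0, 3, -2).

w = (0, 3, -2)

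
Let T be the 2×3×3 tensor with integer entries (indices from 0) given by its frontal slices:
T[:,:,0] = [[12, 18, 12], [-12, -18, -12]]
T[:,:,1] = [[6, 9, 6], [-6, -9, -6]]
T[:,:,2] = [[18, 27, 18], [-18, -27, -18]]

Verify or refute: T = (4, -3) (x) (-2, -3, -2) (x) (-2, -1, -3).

No

Reconstruct entry (0,0,0) from the claimed factors: Σₗ aₗ[0]bₗ[0]cₗ[0] = (4)·(-2)·(-2) = 16, but T[0,0,0] = 12. The claim is false.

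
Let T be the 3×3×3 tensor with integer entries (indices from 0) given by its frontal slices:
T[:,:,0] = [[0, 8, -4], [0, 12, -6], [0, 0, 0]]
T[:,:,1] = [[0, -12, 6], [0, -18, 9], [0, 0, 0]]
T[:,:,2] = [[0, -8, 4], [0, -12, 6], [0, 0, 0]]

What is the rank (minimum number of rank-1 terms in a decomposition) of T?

Lower bound: T ≠ 0 (e.g. T[0,1,0] = 8), so rank(T) ≥ 1.
Upper bound: the mode-1 fibre T[:,1,0] = [8, 12, 0] gives a = (2, 3, 0) (primitive direction); the mode-2 fibre T[0,:,0] = [0, 8, -4] gives b = (0, 2, -1); then c[k] = T[0,1,k] / (a[0]·b[1]) = [8, -12, -8] / 4 = (2, -3, -2).
Expanding (2, 3, 0) ⊗ (0, 2, -1) ⊗ (2, -3, -2) reproduces all 27 entries of T, so T = (2, 3, 0) ⊗ (0, 2, -1) ⊗ (2, -3, -2) and rank(T) ≤ 1.
These bounds meet, so rank(T) = 1.

1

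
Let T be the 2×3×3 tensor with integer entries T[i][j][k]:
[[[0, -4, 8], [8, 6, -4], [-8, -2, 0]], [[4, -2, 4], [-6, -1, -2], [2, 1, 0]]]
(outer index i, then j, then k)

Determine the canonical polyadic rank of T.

Lower bound: the mode-2 unfolding of T (rows indexed by j, columns by (i,k) = (0,0), (0,1), (0,2), (1,0), (1,1), (1,2)) is [[0, -4, 8, 4, -2, 4], [8, 6, -4, -6, -1, -2], [-8, -2, 0, 2, 1, 0]].
There the 3×3 minor on rows j ∈ {0, 1, 2}, columns (i,k) ∈ {(0,0), (0,1), (0,2)} is det [[0, -4, 8], [8, 6, -4], [-8, -2, 0]] = 128 ≠ 0, so this unfolding has rank ≥ 3; CP rank is at least every unfolding rank, so rank(T) ≥ 3. (Unfolding ranks only ever bound the CP rank from below — rank(T) can be strictly larger than all of them — so the matching upper bound has to come from an explicit 3-term decomposition.)
Upper bound: T is a sum of 3 rank-1 terms, T = [1, 0] (x) [2, -1, 1] (x) [-4, 0, 0] + [2, -1] (x) [0, 2, -1] (x) [2, 1, 0] + [2, 1] (x) [2, -1, 0] (x) [2, -1, 2] (one valid choice — decompositions are not unique — normalised so each a, b is primitive with positive first nonzero entry; check it by expanding all entries), so rank(T) ≤ 3.
These bounds meet, so rank(T) = 3.

3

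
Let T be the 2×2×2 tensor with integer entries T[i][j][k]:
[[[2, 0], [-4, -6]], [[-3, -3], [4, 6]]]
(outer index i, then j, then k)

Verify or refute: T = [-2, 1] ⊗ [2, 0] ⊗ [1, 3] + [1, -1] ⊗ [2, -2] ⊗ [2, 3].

No

Reconstruct entry (0,0,0) from the claimed factors: Σₗ aₗ[0]bₗ[0]cₗ[0] = (-2)·(2)·(1) + (1)·(2)·(2) = 0, but T[0,0,0] = 2. The claim is false.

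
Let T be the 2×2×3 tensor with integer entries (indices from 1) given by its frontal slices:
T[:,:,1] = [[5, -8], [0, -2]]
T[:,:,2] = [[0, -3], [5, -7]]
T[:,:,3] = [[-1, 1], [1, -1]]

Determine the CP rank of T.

Lower bound: in the mode-2 unfolding of T (rows indexed by j, columns by (i,k)) the 2×2 minor on rows j ∈ {1, 2}, columns (i,k) ∈ {(1,1), (1,2)} is det [[5, 0], [-8, -3]] = -15 ≠ 0, so that unfolding has rank ≥ 2 and hence rank(T) ≥ 2 (CP rank is at least every unfolding rank, though it can be larger).
Upper bound: with S_k = T[:,:,k], the two rank-1 terms a₁b₁ᵀ, a₂b₂ᵀ are the rank-1 members of the pencil x·S₁ + y·S₂.
det(x·S₁ + y·S₂) is −10·x² + 5·xy + 15·y² = (-5)·(2·x − 3·y)(x + y), vanishing at (x:y) = (3:2) and (1:-1).
M₁ = 3·S₁ + 2·S₂ = [[15, -30], [10, -20]] = 5·[3, 2][1, -2]ᵀ and M₂ = S₁ − S₂ = [[5, -5], [-5, 5]] = 5·[1, -1][1, -1]ᵀ, so take a₁ = [3, 2], b₁ = [1, -2], a₂ = [1, -1], b₂ = [1, -1].
Each slice is an integer combination of E₁ = a₁b₁ᵀ and E₂ = a₂b₂ᵀ: S₁ = E₁ + 2·E₂, S₂ = E₁ − 3·E₂, S₃ = −E₂; reading off coefficients, c₁ = [1, 1, 0] and c₂ = [2, -3, -1].
Hence T = [3, 2] ∘ [1, -2] ∘ [1, 1, 0] + [1, -1] ∘ [1, -1] ∘ [2, -3, -1], so rank(T) ≤ 2.
These bounds meet, so rank(T) = 2.

2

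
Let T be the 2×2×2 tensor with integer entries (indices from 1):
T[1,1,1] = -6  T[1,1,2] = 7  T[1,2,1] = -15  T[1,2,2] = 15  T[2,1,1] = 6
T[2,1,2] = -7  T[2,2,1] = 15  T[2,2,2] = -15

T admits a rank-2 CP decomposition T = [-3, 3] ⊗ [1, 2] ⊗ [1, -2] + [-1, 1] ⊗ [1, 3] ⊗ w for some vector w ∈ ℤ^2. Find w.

Subtract the known terms from T to get the rank-1 residual R = [-1, 1] ⊗ [1, 3] ⊗ w, so R[i,j,k] = a[i]·b[j]·w[k]. Pick indices with nonzero a[1]·b[1] = (-1)·(1) = -1. Only the fibre through (1,1,·) is needed: R[1,1,:] = T[1,1,:] − Σₗ aₗ[1]bₗ[1]cₗ = [-6, 7] − (-3)·(1)·[1, -2] = [-3, 1]. Then w[k] = R[1,1,k] / -1 for each k, giving w = [-3, 1] / -1 = [3, -1].

w = [3, -1]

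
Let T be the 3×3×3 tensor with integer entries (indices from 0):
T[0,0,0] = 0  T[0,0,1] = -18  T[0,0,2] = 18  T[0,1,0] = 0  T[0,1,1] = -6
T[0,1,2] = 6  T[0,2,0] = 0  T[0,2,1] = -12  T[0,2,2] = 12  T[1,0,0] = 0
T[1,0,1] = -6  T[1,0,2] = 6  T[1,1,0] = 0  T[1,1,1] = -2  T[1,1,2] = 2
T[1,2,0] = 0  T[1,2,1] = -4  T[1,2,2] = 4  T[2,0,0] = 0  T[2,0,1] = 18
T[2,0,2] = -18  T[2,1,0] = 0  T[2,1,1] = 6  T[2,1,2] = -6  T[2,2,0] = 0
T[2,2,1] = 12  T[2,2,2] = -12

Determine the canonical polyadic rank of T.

1

Lower bound: T ≠ 0 (e.g. T[0,0,1] = -18), so rank(T) ≥ 1.
Upper bound: the mode-1 fibre T[:,0,1] = [-18, -6, 18] gives a = [3, 1, -3] (primitive direction); the mode-2 fibre T[0,:,1] = [-18, -6, -12] gives b = [3, 1, 2]; then c[k] = T[0,0,k] / (a[0]·b[0]) = [0, -18, 18] / 9 = [0, -2, 2].
Expanding [3, 1, -3] (x) [3, 1, 2] (x) [0, -2, 2] reproduces all 27 entries of T, so T = [3, 1, -3] (x) [3, 1, 2] (x) [0, -2, 2] and rank(T) ≤ 1.
These bounds meet, so rank(T) = 1.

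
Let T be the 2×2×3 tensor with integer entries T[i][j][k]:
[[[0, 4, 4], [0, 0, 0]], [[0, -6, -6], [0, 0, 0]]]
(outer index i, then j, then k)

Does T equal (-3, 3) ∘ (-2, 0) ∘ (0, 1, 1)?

Reconstruct entry (0,0,1) from the claimed factors: Σₗ aₗ[0]bₗ[0]cₗ[1] = (-3)·(-2)·(1) = 6, but T[0,0,1] = 4. The claim is false.

No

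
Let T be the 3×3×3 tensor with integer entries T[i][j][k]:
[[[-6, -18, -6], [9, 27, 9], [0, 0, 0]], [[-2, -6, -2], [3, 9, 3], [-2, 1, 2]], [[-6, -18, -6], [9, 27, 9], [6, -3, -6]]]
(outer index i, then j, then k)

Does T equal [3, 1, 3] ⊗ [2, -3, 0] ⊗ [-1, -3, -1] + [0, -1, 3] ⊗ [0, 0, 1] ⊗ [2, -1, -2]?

Yes

Reconstruct entrywise from the claimed factors. For example, T[1,2,1] = 1 and Σₗ aₗ[1]bₗ[2]cₗ[1] = (1)·(0)·(-3) + (-1)·(1)·(-1) = 1; checking all 27 entries, every one matches. The claim holds.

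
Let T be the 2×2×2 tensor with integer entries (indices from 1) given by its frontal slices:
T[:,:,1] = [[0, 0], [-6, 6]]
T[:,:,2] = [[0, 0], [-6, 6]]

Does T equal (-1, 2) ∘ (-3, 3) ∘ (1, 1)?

No

Reconstruct entry (1,1,1) from the claimed factors: Σₗ aₗ[1]bₗ[1]cₗ[1] = (-1)·(-3)·(1) = 3, but T[1,1,1] = 0. The claim is false.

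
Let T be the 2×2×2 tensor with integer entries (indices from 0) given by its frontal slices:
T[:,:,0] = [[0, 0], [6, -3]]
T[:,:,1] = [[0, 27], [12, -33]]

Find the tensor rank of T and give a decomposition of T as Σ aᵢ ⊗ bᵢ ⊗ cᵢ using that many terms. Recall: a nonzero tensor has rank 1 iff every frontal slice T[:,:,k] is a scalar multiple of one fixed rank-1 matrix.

Lower bound: the mode-2 unfolding of T (rows indexed by j, columns by (i,k) = (0,0), (0,1), (1,0), (1,1)) is [[0, 0, 6, 12], [0, 27, -3, -33]].
There the 2×2 minor on rows j ∈ {0, 1}, columns (i,k) ∈ {(0,1), (1,0)} is det [[0, 6], [27, -3]] = -162 ≠ 0, so this unfolding has rank ≥ 2; CP rank is at least every unfolding rank, so rank(T) ≥ 2. (Unfolding ranks only ever bound the CP rank from below — rank(T) can be strictly larger than all of them — so the matching upper bound has to come from an explicit 2-term decomposition.)
Upper bound — finding two terms. Write S_k = T[:,:,k] for the frontal slices: S₀ = [[0, 0], [6, -3]], S₁ = [[0, 27], [12, -33]].
If T = a₁ ⊗ b₁ ⊗ c₁ + a₂ ⊗ b₂ ⊗ c₂ then each S_k = c₁[k]·a₁b₁ᵀ + c₂[k]·a₂b₂ᵀ. S₀ and S₁ are linearly independent, so a₁b₁ᵀ and a₂b₂ᵀ must span the same plane of matrices: they are the rank-1 matrices of the form x·S₀ + y·S₁.
det(x·S₀ + y·S₁) is −162·xy − 324·y² = (-162)·(x + 2·y)(y), vanishing at (x:y) = (2:-1) and (1:0).
M₁ = 2·S₀ − S₁ = [[0, -27], [0, 27]] = (-27)·(1, -1)(0, 1)ᵀ and M₂ = S₀ = [[0, 0], [6, -3]] = 3·(0, 1)(2, -1)ᵀ, so take a₁ = (1, -1), b₁ = (0, 1), a₂ = (0, 1), b₂ = (2, -1).
Each slice is an integer combination of E₁ = a₁b₁ᵀ and E₂ = a₂b₂ᵀ: S₀ = 3·E₂, S₁ = 27·E₁ + 6·E₂; reading off coefficients, c₁ = (0, 27) and c₂ = (3, 6).
Hence T = (1, -1) ⊗ (0, 1) ⊗ (0, 27) + (0, 1) ⊗ (2, -1) ⊗ (3, 6), so rank(T) ≤ 2.
These bounds meet, so rank(T) = 2.

rank(T) = 2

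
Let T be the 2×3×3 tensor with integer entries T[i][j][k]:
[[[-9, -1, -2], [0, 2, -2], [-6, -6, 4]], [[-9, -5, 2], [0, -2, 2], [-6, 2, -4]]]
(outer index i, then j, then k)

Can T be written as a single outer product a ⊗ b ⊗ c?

No

The mode-2 unfolding of T (rows indexed by j, columns by (i,k) = (0,0), (0,1), (0,2), (1,0), (1,1), (1,2)) is [[-9, -1, -2, -9, -5, 2], [0, 2, -2, 0, -2, 2], [-6, -6, 4, -6, 2, -4]].
There the 2×2 minor on rows j ∈ {0, 1}, columns (i,k) ∈ {(0,0), (0,1)} is det [[-9, -1], [0, 2]] = -18 ≠ 0, so this unfolding has rank ≥ 2; CP rank is at least every unfolding rank, so rank(T) ≥ 2.
In particular rank(T) ≥ 2 > 1, so T is not rank-1.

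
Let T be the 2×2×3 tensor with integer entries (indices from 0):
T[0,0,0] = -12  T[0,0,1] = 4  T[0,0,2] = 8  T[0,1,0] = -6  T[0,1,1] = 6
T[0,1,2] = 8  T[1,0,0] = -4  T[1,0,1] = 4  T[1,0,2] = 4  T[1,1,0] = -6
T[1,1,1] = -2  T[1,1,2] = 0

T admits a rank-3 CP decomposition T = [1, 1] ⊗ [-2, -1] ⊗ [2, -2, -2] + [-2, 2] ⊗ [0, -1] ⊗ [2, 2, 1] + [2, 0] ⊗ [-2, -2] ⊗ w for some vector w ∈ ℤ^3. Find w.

Subtract the known terms from T to get the rank-1 residual R = [2, 0] ⊗ [-2, -2] ⊗ w, so R[i,j,k] = a[i]·b[j]·w[k]. Pick indices with nonzero a[0]·b[0] = (2)·(-2) = -4. Only the fibre through (0,0,·) is needed: R[0,0,:] = T[0,0,:] − Σₗ aₗ[0]bₗ[0]cₗ = [-12, 4, 8] − (1)·(-2)·[2, -2, -2] − (-2)·(0)·[2, 2, 1] = [-8, 0, 4]. Then w[k] = R[0,0,k] / -4 for each k, giving w = [-8, 0, 4] / -4 = [2, 0, -1].

w = [2, 0, -1]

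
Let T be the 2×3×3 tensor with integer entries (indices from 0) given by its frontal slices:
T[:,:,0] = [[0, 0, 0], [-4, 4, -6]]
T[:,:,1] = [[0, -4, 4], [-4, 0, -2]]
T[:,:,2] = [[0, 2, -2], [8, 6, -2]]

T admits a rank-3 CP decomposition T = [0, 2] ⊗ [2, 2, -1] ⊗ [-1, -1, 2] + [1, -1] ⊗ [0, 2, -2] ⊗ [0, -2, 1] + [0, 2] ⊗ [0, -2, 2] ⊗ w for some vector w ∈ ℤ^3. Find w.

w = [-2, 0, 0]

Subtract the known terms from T to get the rank-1 residual R = [0, 2] ⊗ [0, -2, 2] ⊗ w, so R[i,j,k] = a[i]·b[j]·w[k]. Pick indices with nonzero a[1]·b[1] = (2)·(-2) = -4. Only the fibre through (1,1,·) is needed: R[1,1,:] = T[1,1,:] − Σₗ aₗ[1]bₗ[1]cₗ = [4, 0, 6] − (2)·(2)·[-1, -1, 2] − (-1)·(2)·[0, -2, 1] = [8, 0, 0]. Then w[k] = R[1,1,k] / -4 for each k, giving w = [8, 0, 0] / -4 = [-2, 0, 0].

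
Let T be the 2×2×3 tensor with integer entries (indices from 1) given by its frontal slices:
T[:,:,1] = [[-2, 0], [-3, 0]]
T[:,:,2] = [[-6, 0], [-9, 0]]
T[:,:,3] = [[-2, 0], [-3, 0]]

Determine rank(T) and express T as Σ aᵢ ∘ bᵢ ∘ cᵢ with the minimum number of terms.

rank(T) = 1

Lower bound: T ≠ 0 (e.g. T[1,1,1] = -2), so rank(T) ≥ 1.
Upper bound: if T = a ∘ b ∘ c then every fibre of T is a multiple of the corresponding factor, so read the factors off the fibres through the nonzero entry T[1,1,1] = -2.
The mode-1 fibre T[:,1,1] = [-2, -3] gives a = [2, 3] (primitive direction); the mode-2 fibre T[1,:,1] = [-2, 0] gives b = [1, 0]; then c[k] = T[1,1,k] / (a[1]·b[1]) = [-2, -6, -2] / 2 = [-1, -3, -1].
Expanding [2, 3] ∘ [1, 0] ∘ [-1, -3, -1] reproduces all 12 entries of T, so T = [2, 3] ∘ [1, 0] ∘ [-1, -3, -1] and rank(T) ≤ 1.
These bounds meet, so rank(T) = 1.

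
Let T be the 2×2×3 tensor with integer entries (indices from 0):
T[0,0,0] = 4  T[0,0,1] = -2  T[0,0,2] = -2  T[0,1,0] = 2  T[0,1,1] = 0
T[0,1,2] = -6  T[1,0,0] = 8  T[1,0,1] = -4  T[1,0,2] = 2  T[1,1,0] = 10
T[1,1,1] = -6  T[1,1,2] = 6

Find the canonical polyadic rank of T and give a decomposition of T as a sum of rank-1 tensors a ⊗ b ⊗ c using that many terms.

rank(T) = 3

Lower bound: the mode-3 unfolding of T (rows indexed by k, columns by (i,j) = (0,0), (0,1), (1,0), (1,1)) is [[4, 2, 8, 10], [-2, 0, -4, -6], [-2, -6, 2, 6]].
There the 3×3 minor on rows k ∈ {0, 1, 2}, columns (i,j) ∈ {(0,0), (0,1), (1,0)} is det [[4, 2, 8], [-2, 0, -4], [-2, -6, 2]] = 24 ≠ 0, so this unfolding has rank ≥ 3; CP rank is at least every unfolding rank, so rank(T) ≥ 3. (Unfolding ranks only ever bound the CP rank from below — rank(T) can be strictly larger than all of them — so the matching upper bound has to come from an explicit 3-term decomposition.)
Upper bound: T is a sum of 3 rank-1 terms, T = (1, -1) ⊗ (0, 1) ⊗ (-2, 2, -4) + (1, -1) ⊗ (1, 1) ⊗ (0, 0, -2) + (1, 2) ⊗ (1, 1) ⊗ (4, -2, 0) (written with every a and b primitive with positive leading entry and the scale carried by c; CP decompositions are not unique, and this one is verified by expanding entrywise), so rank(T) ≤ 3.
These bounds meet, so rank(T) = 3.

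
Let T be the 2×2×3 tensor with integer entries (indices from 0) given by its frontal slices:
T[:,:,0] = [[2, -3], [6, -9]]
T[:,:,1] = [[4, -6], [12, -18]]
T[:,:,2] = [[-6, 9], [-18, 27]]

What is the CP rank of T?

1

Lower bound: T ≠ 0 (e.g. T[0,0,0] = 2), so rank(T) ≥ 1.
Upper bound: if T = a ∘ b ∘ c then every fibre of T is a multiple of the corresponding factor, so read the factors off the fibres through the nonzero entry T[0,0,0] = 2.
The mode-1 fibre T[:,0,0] = [2, 6] gives a = [1, 3] (primitive direction); the mode-2 fibre T[0,:,0] = [2, -3] gives b = [2, -3]; then c[k] = T[0,0,k] / (a[0]·b[0]) = [2, 4, -6] / 2 = [1, 2, -3].
Expanding [1, 3] ∘ [2, -3] ∘ [1, 2, -3] reproduces all 12 entries of T, so T = [1, 3] ∘ [2, -3] ∘ [1, 2, -3] and rank(T) ≤ 1.
These bounds meet, so rank(T) = 1.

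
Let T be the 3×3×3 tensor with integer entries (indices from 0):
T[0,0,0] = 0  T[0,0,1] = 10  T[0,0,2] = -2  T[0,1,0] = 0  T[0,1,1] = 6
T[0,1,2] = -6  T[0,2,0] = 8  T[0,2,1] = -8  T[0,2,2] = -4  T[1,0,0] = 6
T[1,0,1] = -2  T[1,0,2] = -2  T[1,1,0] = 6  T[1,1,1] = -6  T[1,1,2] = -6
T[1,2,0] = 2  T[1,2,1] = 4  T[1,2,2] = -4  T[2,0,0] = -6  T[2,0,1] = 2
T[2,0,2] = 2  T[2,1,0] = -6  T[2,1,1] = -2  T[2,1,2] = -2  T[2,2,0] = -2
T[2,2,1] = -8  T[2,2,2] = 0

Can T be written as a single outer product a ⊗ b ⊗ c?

No

The mode-3 unfolding of T (rows indexed by k, columns by (i,j) = (0,0), (0,1), (0,2), (1,0), (1,1), (1,2), (2,0), (2,1), (2,2)) is [[0, 0, 8, 6, 6, 2, -6, -6, -2], [10, 6, -8, -2, -6, 4, 2, -2, -8], [-2, -6, -4, -2, -6, -4, 2, -2, 0]].
There the 3×3 minor on rows k ∈ {0, 1, 2}, columns (i,j) ∈ {(0,0), (0,1), (0,2)} is det [[0, 0, 8], [10, 6, -8], [-2, -6, -4]] = -384 ≠ 0, so this unfolding has rank ≥ 3; CP rank is at least every unfolding rank, so rank(T) ≥ 3.
In particular rank(T) ≥ 3 > 1, so T is not rank-1.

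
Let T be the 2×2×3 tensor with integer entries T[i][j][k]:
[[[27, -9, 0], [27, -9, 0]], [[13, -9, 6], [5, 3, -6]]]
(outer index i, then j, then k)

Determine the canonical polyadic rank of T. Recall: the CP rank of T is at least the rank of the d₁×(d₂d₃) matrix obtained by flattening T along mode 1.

2

Lower bound: the mode-1 unfolding of T (rows indexed by i, columns by (j,k) = (0,0), (0,1), (0,2), (1,0), (1,1), (1,2)) is [[27, -9, 0, 27, -9, 0], [13, -9, 6, 5, 3, -6]].
There the 2×2 minor on rows i ∈ {0, 1}, columns (j,k) ∈ {(0,0), (0,1)} is det [[27, -9], [13, -9]] = -126 ≠ 0, so this unfolding has rank ≥ 2; CP rank is at least every unfolding rank, so rank(T) ≥ 2. (Flattening ranks never certify an upper bound on CP rank; for that we must actually write T with 2 rank-1 terms.)
Upper bound — finding two terms. Write S_k = T[:,:,k] for the frontal slices: S₀ = [[27, 27], [13, 5]], S₁ = [[-9, -9], [-9, 3]], S₂ = [[0, 0], [6, -6]].
If T = a₁ (x) b₁ (x) c₁ + a₂ (x) b₂ (x) c₂ then each S_k = c₁[k]·a₁b₁ᵀ + c₂[k]·a₂b₂ᵀ. S₀ and S₁ are linearly independent, so a₁b₁ᵀ and a₂b₂ᵀ must span the same plane of matrices: they are the rank-1 matrices of the form x·S₀ + y·S₁.
det(x·S₀ + y·S₁) is −216·x² + 396·xy − 108·y² = (-36)·(2·x − 3·y)(3·x − y), vanishing at (x:y) = (3:2) and (1:3).
M₁ = 3·S₀ + 2·S₁ = [[63, 63], [21, 21]] = 21·[3, 1][1, 1]ᵀ and M₂ = S₀ + 3·S₁ = [[0, 0], [-14, 14]] = (-14)·[0, 1][1, -1]ᵀ, so take a₁ = [3, 1], b₁ = [1, 1], a₂ = [0, 1], b₂ = [1, -1].
Each slice is an integer combination of E₁ = a₁b₁ᵀ and E₂ = a₂b₂ᵀ: S₀ = 9·E₁ + 4·E₂, S₁ = −3·E₁ − 6·E₂, S₂ = 6·E₂; reading off coefficients, c₁ = [9, -3, 0] and c₂ = [4, -6, 6].
Hence T = [3, 1] (x) [1, 1] (x) [9, -3, 0] + [0, 1] (x) [1, -1] (x) [4, -6, 6], so rank(T) ≤ 2.
These bounds meet, so rank(T) = 2.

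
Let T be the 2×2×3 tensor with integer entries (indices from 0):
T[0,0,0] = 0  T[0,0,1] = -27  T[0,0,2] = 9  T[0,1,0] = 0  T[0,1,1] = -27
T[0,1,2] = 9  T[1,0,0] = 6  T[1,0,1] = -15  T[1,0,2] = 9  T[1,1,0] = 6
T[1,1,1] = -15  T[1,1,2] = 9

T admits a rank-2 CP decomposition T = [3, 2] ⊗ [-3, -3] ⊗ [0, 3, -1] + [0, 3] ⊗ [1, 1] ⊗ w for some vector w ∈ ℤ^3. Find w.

Subtract the known terms from T to get the rank-1 residual R = [0, 3] ⊗ [1, 1] ⊗ w, so R[i,j,k] = a[i]·b[j]·w[k]. Pick indices with nonzero a[1]·b[0] = (3)·(1) = 3. Only the fibre through (1,0,·) is needed: R[1,0,:] = T[1,0,:] − Σₗ aₗ[1]bₗ[0]cₗ = [6, -15, 9] − (2)·(-3)·[0, 3, -1] = [6, 3, 3]. Then w[k] = R[1,0,k] / 3 for each k, giving w = [6, 3, 3] / 3 = [2, 1, 1].

w = [2, 1, 1]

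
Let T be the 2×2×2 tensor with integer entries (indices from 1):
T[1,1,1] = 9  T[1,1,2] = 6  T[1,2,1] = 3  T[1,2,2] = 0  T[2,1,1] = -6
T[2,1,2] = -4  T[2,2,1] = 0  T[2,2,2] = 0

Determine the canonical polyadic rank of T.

Lower bound: the mode-3 unfolding of T (rows indexed by k, columns by (i,j) = (1,1), (1,2), (2,1), (2,2)) is [[9, 3, -6, 0], [6, 0, -4, 0]].
There the 2×2 minor on rows k ∈ {1, 2}, columns (i,j) ∈ {(1,1), (1,2)} is det [[9, 3], [6, 0]] = -18 ≠ 0, so this unfolding has rank ≥ 2; CP rank is at least every unfolding rank, so rank(T) ≥ 2. (Unfolding ranks only ever bound the CP rank from below — rank(T) can be strictly larger than all of them — so the matching upper bound has to come from an explicit 2-term decomposition.)
Upper bound — finding two terms. Write S_k = T[:,:,k] for the frontal slices: S₁ = [[9, 3], [-6, 0]], S₂ = [[6, 0], [-4, 0]].
If T = a₁ ⊗ b₁ ⊗ c₁ + a₂ ⊗ b₂ ⊗ c₂ then each S_k = c₁[k]·a₁b₁ᵀ + c₂[k]·a₂b₂ᵀ. S₁ and S₂ are linearly independent, so a₁b₁ᵀ and a₂b₂ᵀ must span the same plane of matrices: they are the rank-1 matrices of the form x·S₁ + y·S₂.
det(x·S₁ + y·S₂) is 18·x² + 12·xy = 6·(3·x + 2·y)(x), vanishing at (x:y) = (2:-3) and (0:1).
M₁ = 2·S₁ − 3·S₂ = [[0, 6], [0, 0]] = 6·[1, 0][0, 1]ᵀ and M₂ = S₂ = [[6, 0], [-4, 0]] = 2·[3, -2][1, 0]ᵀ, so take a₁ = [1, 0], b₁ = [0, 1], a₂ = [3, -2], b₂ = [1, 0].
Each slice is an integer combination of E₁ = a₁b₁ᵀ and E₂ = a₂b₂ᵀ: S₁ = 3·E₁ + 3·E₂, S₂ = 2·E₂; reading off coefficients, c₁ = [3, 0] and c₂ = [3, 2].
Hence T = [1, 0] ⊗ [0, 1] ⊗ [3, 0] + [3, -2] ⊗ [1, 0] ⊗ [3, 2], so rank(T) ≤ 2.
These bounds meet, so rank(T) = 2.

2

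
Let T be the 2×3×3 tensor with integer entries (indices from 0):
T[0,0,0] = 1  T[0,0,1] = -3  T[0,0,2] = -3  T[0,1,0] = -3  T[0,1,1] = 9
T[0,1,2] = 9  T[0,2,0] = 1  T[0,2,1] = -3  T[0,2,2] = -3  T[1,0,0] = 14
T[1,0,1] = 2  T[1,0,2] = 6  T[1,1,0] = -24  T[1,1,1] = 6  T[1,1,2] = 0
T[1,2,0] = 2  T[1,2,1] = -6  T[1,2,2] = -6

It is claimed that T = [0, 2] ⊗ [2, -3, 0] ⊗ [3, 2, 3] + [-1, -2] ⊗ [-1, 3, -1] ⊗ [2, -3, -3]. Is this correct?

No

Reconstruct entry (0,0,0) from the claimed factors: Σₗ aₗ[0]bₗ[0]cₗ[0] = (0)·(2)·(3) + (-1)·(-1)·(2) = 2, but T[0,0,0] = 1. The claim is false.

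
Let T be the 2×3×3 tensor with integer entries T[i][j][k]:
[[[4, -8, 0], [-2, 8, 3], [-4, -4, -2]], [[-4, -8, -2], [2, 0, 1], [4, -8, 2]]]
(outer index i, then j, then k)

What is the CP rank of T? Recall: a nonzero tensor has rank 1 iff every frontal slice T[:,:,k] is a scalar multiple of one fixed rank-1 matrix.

Lower bound: the mode-2 unfolding of T (rows indexed by j, columns by (i,k) = (0,0), (0,1), (0,2), (1,0), (1,1), (1,2)) is [[4, -8, 0, -4, -8, -2], [-2, 8, 3, 2, 0, 1], [-4, -4, -2, 4, -8, 2]].
There the 3×3 minor on rows j ∈ {0, 1, 2}, columns (i,k) ∈ {(0,0), (0,1), (0,2)} is det [[4, -8, 0], [-2, 8, 3], [-4, -4, -2]] = 112 ≠ 0, so this unfolding has rank ≥ 3; CP rank is at least every unfolding rank, so rank(T) ≥ 3. (Flattening ranks never certify an upper bound on CP rank; for that we must actually write T with 3 rank-1 terms.)
Upper bound: T is a sum of 3 rank-1 terms, T = [1, -1] ⊗ [2, -1, -2] ⊗ [2, 0, 1] + [1, 0] ⊗ [1, -2, 0] ⊗ [0, -4, -2] + [1, 2] ⊗ [1, 0, 1] ⊗ [0, -4, 0] (one valid choice — decompositions are not unique — normalised so each a, b is primitive with positive first nonzero entry; check it by expanding all entries), so rank(T) ≤ 3.
These bounds meet, so rank(T) = 3.
Check entry T[0,1,1] = 8: (1)·(-1)·(0) + (1)·(-2)·(-4) + (1)·(0)·(-4) = 8.

3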